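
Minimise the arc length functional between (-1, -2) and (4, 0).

Arc-length functional: J[y] = ∫ sqrt(1 + (y')^2) dx.
Lagrangian L = sqrt(1 + (y')^2) has no explicit y dependence, so ∂L/∂y = 0 and the Euler-Lagrange equation gives
    d/dx( y' / sqrt(1 + (y')^2) ) = 0  ⇒  y' / sqrt(1 + (y')^2) = const.
Hence y' is constant, so y(x) is affine.
Fitting the endpoints (-1, -2) and (4, 0):
    slope m = (0 − (-2)) / (4 − (-1)) = 2/5,
    intercept c = (-2) − m·(-1) = -8/5.
Extremal: y(x) = (2/5) x - 8/5.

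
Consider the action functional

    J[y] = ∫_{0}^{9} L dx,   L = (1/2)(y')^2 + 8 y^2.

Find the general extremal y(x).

The Lagrangian is L = (1/2)(y')^2 + 8 y^2.
∂L/∂y = 16y.
∂L/∂y' = y'.
The Euler-Lagrange equation d/dx(∂L/∂y') − ∂L/∂y = 0 becomes:
    y'' - 16 y = 0
General solution: y(x) = A e^(4x) + B e^(-4x), where A and B are arbitrary constants fixed by the endpoint conditions.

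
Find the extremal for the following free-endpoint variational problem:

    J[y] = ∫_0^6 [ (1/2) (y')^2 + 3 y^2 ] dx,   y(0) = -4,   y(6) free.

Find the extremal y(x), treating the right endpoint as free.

The Lagrangian L = (1/2) (y')^2 + 3 y^2 gives
    ∂L/∂y = 6 y,   ∂L/∂y' = y'.
Euler-Lagrange: y'' − 6 y = 0.
With k = sqrt(6), the general solution is
    y(x) = A cosh(sqrt(6) x) + B sinh(sqrt(6) x).
Fixed left endpoint y(0) = -4 ⇒ A = -4.
The right endpoint x = 6 is free, so the natural (transversality) condition is ∂L/∂y' |_{x=6} = 0, i.e. y'(6) = 0.
Compute y'(x) = A k sinh(k x) + B k cosh(k x), so
    y'(6) = A k sinh(k·6) + B k cosh(k·6) = 0
    ⇒ B = −A tanh(k·6) = 4 tanh(sqrt(6)·6).
Therefore the extremal is
    y(x) = −4 cosh(sqrt(6) x) + 4 tanh(sqrt(6)·6) sinh(sqrt(6) x).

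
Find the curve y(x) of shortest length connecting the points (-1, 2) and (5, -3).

Arc-length functional: J[y] = ∫ sqrt(1 + (y')^2) dx.
Lagrangian L = sqrt(1 + (y')^2) has no explicit y dependence, so ∂L/∂y = 0 and the Euler-Lagrange equation gives
    d/dx( y' / sqrt(1 + (y')^2) ) = 0  ⇒  y' / sqrt(1 + (y')^2) = const.
Hence y' is constant, so y(x) is affine.
Fitting the endpoints (-1, 2) and (5, -3):
    slope m = ((-3) − 2) / (5 − (-1)) = -5/6,
    intercept c = 2 − m·(-1) = 7/6.
Extremal: y(x) = (-5/6) x + 7/6.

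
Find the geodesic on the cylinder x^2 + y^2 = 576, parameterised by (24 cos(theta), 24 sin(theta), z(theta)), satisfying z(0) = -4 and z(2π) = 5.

Parameterise the cylinder of radius R = 24 as
    r(θ) = (24 cos θ, 24 sin θ, z(θ)).
The arc-length element is
    ds = sqrt(576 + (dz/dθ)^2) dθ,
so the Lagrangian is L = sqrt(576 + z'^2).
L depends on z' only, not on z or θ, so ∂L/∂z = 0 and
    ∂L/∂z' = z' / sqrt(576 + z'^2).
The Euler-Lagrange equation gives
    d/dθ( z' / sqrt(576 + z'^2) ) = 0,
so z' is constant. Integrating once:
    z(θ) = a θ + b,
a helix on the cylinder (a straight line when the cylinder is unrolled). The constants a, b are determined by the endpoint conditions.
With endpoint conditions z(0) = -4 and z(2π) = 5: from z(0) = b we get b = -4, and a·2π + -4 = 5 gives a = 9/(2π), so
    z(θ) = (9/(2π)) θ − 4.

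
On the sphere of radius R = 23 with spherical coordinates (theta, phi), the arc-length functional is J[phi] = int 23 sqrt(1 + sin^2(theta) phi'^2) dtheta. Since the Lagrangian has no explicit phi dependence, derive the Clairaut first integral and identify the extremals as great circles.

On the sphere of radius R = 23 with spherical coordinates (θ, φ), the induced metric is
    ds^2 = 529(dθ^2 + sin^2(θ) dφ^2).
Parameterise by θ; the arc-length functional is
    J[φ] = ∫ 23 sqrt(1 + sin^2(θ) (dφ/dθ)^2) dθ,
so L = 23 sqrt(1 + sin^2(θ) φ'^2). Compute
    ∂L/∂φ = 0  (L has no explicit φ dependence),
    ∂L/∂φ' = 23 sin^2(θ) φ' / sqrt(1 + sin^2(θ) φ'^2).
Since ∂L/∂φ = 0, the Euler-Lagrange equation
    d/dθ(∂L/∂φ') − ∂L/∂φ = 0
reduces to d/dθ(∂L/∂φ') = 0, i.e. the momentum conjugate to φ is conserved:
    23 sin^2(θ) φ' / sqrt(1 + sin^2(θ) φ'^2) = C.
The overall factor of 23 is constant, so dividing through gives Clairaut's relation sin^2(θ) φ' / sqrt(1 + sin^2(θ) φ'^2) = C' (with C' = C/23). Solving for φ' and integrating gives the great-circle family
    cot(θ) = A cos(φ − φ_0),
i.e. the intersection of the sphere with a plane through the origin. The two constants A and φ_0 (equivalently C and one phase) are fixed by the two endpoint conditions.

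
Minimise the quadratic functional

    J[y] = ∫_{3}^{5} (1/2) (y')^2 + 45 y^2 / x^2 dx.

The Lagrangian is L = (1/2) (y')^2 + 45 y^2 / x^2.
Compute ∂L/∂y = 90y/x^2, ∂L/∂y' = y'.
The Euler-Lagrange equation d/dx(∂L/∂y') − ∂L/∂y = 0 reduces to
    y'' − 90/x^2 · y = 0  (x > 0).
Its general solution is
    y(x) = A x^10 + B x^(-9),
with A, B fixed by the endpoint conditions.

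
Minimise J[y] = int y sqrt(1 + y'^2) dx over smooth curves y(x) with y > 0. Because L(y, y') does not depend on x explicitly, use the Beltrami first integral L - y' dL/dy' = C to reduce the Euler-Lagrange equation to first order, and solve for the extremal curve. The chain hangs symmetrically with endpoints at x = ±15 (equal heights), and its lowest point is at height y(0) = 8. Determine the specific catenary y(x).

The Lagrangian L(y, y') = y sqrt(1 + y'^2) has no explicit x dependence, so the Beltrami identity applies:
    L − y' ∂L/∂y' = C.
Compute ∂L/∂y' = y · y' / sqrt(1 + y'^2). Then
    L − y' ∂L/∂y'
    = y sqrt(1 + y'^2) − y · y'^2 / sqrt(1 + y'^2)
    = y (1 + y'^2 − y'^2) / sqrt(1 + y'^2)
    = y / sqrt(1 + y'^2) = C.
Squaring gives y^2 = C^2 (1 + y'^2), i.e.
    y'^2 = y^2 / C^2 − 1.
Separating variables,
    dy / sqrt(y^2 − C^2) = dx / C,
and integrating gives arccosh(y / C) = (x − a)/C, so
    y(x) = C cosh((x − a)/C),
the catenary. The constants C and a are fixed by the two endpoint conditions (and, for the hanging-chain problem, the length constraint selects C).
Now fit the given data. The endpoints x = ±15 are symmetric at equal height, so the catenary is even about its minimum: a = 0 and y(x) = C cosh(x/C). The lowest point is y(0) = C cosh(0) = C, and we are told y(0) = 8, so C = 8. Therefore
    y(x) = 8 cosh(x/8),
and at the endpoints
    y(±15) = 8 cosh(15/8).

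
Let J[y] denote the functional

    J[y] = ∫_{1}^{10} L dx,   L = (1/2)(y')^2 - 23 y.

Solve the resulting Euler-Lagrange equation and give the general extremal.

The Lagrangian is L = (1/2)(y')^2 - 23 y.
∂L/∂y = -23.
∂L/∂y' = y'.
The Euler-Lagrange equation d/dx(∂L/∂y') − ∂L/∂y = 0 becomes:
    y'' + 23 = 0
General solution: y(x) = -(23/2) x^2 + A x + B, where A and B are arbitrary constants fixed by the endpoint conditions.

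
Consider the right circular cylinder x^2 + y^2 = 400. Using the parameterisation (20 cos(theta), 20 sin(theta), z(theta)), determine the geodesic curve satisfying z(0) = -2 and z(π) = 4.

Parameterise the cylinder of radius R = 20 as
    r(θ) = (20 cos θ, 20 sin θ, z(θ)).
The arc-length element is
    ds = sqrt(400 + (dz/dθ)^2) dθ,
so the Lagrangian is L = sqrt(400 + z'^2).
L depends on z' only, not on z or θ, so ∂L/∂z = 0 and
    ∂L/∂z' = z' / sqrt(400 + z'^2).
The Euler-Lagrange equation gives
    d/dθ( z' / sqrt(400 + z'^2) ) = 0,
so z' is constant. Integrating once:
    z(θ) = a θ + b,
a helix on the cylinder (a straight line when the cylinder is unrolled). The constants a, b are determined by the endpoint conditions.
With endpoint conditions z(0) = -2 and z(π) = 4: from z(0) = b we get b = -2, and a·π + -2 = 4 gives a = 6/π, so
    z(θ) = (6/π) θ − 2.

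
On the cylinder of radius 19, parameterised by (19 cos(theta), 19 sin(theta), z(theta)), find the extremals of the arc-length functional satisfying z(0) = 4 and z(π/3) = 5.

Parameterise the cylinder of radius R = 19 as
    r(θ) = (19 cos θ, 19 sin θ, z(θ)).
The arc-length element is
    ds = sqrt(361 + (dz/dθ)^2) dθ,
so the Lagrangian is L = sqrt(361 + z'^2).
L depends on z' only, not on z or θ, so ∂L/∂z = 0 and
    ∂L/∂z' = z' / sqrt(361 + z'^2).
The Euler-Lagrange equation gives
    d/dθ( z' / sqrt(361 + z'^2) ) = 0,
so z' is constant. Integrating once:
    z(θ) = a θ + b,
a helix on the cylinder (a straight line when the cylinder is unrolled). The constants a, b are determined by the endpoint conditions.
With endpoint conditions z(0) = 4 and z(π/3) = 5: from z(0) = b we get b = 4, and a·π/3 + 4 = 5 gives a = 3/π, so
    z(θ) = (3/π) θ + 4.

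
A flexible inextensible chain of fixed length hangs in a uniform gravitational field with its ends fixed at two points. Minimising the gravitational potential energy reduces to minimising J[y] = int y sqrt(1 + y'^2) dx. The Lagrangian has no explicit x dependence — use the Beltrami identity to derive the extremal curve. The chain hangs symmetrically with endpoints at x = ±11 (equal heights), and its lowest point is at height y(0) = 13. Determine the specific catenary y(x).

The Lagrangian L(y, y') = y sqrt(1 + y'^2) has no explicit x dependence, so the Beltrami identity applies:
    L − y' ∂L/∂y' = C.
Compute ∂L/∂y' = y · y' / sqrt(1 + y'^2). Then
    L − y' ∂L/∂y'
    = y sqrt(1 + y'^2) − y · y'^2 / sqrt(1 + y'^2)
    = y (1 + y'^2 − y'^2) / sqrt(1 + y'^2)
    = y / sqrt(1 + y'^2) = C.
Squaring gives y^2 = C^2 (1 + y'^2), i.e.
    y'^2 = y^2 / C^2 − 1.
Separating variables,
    dy / sqrt(y^2 − C^2) = dx / C,
and integrating gives arccosh(y / C) = (x − a)/C, so
    y(x) = C cosh((x − a)/C),
the catenary. The constants C and a are fixed by the two endpoint conditions (and, for the hanging-chain problem, the length constraint selects C).
Now fit the given data. The endpoints x = ±11 are symmetric at equal height, so the catenary is even about its minimum: a = 0 and y(x) = C cosh(x/C). The lowest point is y(0) = C cosh(0) = C, and we are told y(0) = 13, so C = 13. Therefore
    y(x) = 13 cosh(x/13),
and at the endpoints
    y(±11) = 13 cosh(11/13).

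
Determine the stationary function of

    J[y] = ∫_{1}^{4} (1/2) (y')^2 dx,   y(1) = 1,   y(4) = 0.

The Lagrangian is L = (1/2) (y')^2.
Compute ∂L/∂y = 0, ∂L/∂y' = y'.
The Euler-Lagrange equation d/dx(∂L/∂y') − ∂L/∂y = 0 reduces to
    y'' = 0.
Its general solution is
    y(x) = A x + B,
with A, B fixed by the endpoint conditions.
Applying the endpoint conditions y(1) = 1 and y(4) = 0: solve A·1 + B = 1 and A·4 + B = 0. Subtracting gives A(4 − 1) = 0 − 1, so A = -1/3, and B = 1 − A·1 = 4/3. Therefore
    y(x) = (-1/3) x + 4/3.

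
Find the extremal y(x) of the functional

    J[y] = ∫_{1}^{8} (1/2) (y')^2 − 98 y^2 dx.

The Lagrangian is L = (1/2) (y')^2 − 98 y^2.
Compute ∂L/∂y = -196y, ∂L/∂y' = y'.
The Euler-Lagrange equation d/dx(∂L/∂y') − ∂L/∂y = 0 reduces to
    y'' + 196 y = 0.
Its general solution is
    y(x) = A sin(14x) + B cos(14x),
with A, B fixed by the endpoint conditions.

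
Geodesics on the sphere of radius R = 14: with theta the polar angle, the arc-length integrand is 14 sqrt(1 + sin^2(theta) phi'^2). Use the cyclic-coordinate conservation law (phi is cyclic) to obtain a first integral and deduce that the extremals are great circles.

On the sphere of radius R = 14 with spherical coordinates (θ, φ), the induced metric is
    ds^2 = 196(dθ^2 + sin^2(θ) dφ^2).
Parameterise by θ; the arc-length functional is
    J[φ] = ∫ 14 sqrt(1 + sin^2(θ) (dφ/dθ)^2) dθ,
so L = 14 sqrt(1 + sin^2(θ) φ'^2). Compute
    ∂L/∂φ = 0  (L has no explicit φ dependence),
    ∂L/∂φ' = 14 sin^2(θ) φ' / sqrt(1 + sin^2(θ) φ'^2).
Since ∂L/∂φ = 0, the Euler-Lagrange equation
    d/dθ(∂L/∂φ') − ∂L/∂φ = 0
reduces to d/dθ(∂L/∂φ') = 0, i.e. the momentum conjugate to φ is conserved:
    14 sin^2(θ) φ' / sqrt(1 + sin^2(θ) φ'^2) = C.
The overall factor of 14 is constant, so dividing through gives Clairaut's relation sin^2(θ) φ' / sqrt(1 + sin^2(θ) φ'^2) = C' (with C' = C/14). Solving for φ' and integrating gives the great-circle family
    cot(θ) = A cos(φ − φ_0),
i.e. the intersection of the sphere with a plane through the origin. The two constants A and φ_0 (equivalently C and one phase) are fixed by the two endpoint conditions.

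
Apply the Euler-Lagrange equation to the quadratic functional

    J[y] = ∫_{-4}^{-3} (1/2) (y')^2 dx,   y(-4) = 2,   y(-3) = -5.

The Lagrangian is L = (1/2) (y')^2.
Compute ∂L/∂y = 0, ∂L/∂y' = y'.
The Euler-Lagrange equation d/dx(∂L/∂y') − ∂L/∂y = 0 reduces to
    y'' = 0.
Its general solution is
    y(x) = A x + B,
with A, B fixed by the endpoint conditions.
Applying the endpoint conditions y(-4) = 2 and y(-3) = -5: solve A·-4 + B = 2 and A·-3 + B = -5. Subtracting gives A(-3 − -4) = -5 − 2, so A = -7, and B = 2 − A·-4 = -26. Therefore
    y(x) = -7 x - 26.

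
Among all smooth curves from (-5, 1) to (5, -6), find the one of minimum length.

Arc-length functional: J[y] = ∫ sqrt(1 + (y')^2) dx.
Lagrangian L = sqrt(1 + (y')^2) has no explicit y dependence, so ∂L/∂y = 0 and the Euler-Lagrange equation gives
    d/dx( y' / sqrt(1 + (y')^2) ) = 0  ⇒  y' / sqrt(1 + (y')^2) = const.
Hence y' is constant, so y(x) is affine.
Fitting the endpoints (-5, 1) and (5, -6):
    slope m = ((-6) − 1) / (5 − (-5)) = -7/10,
    intercept c = 1 − m·(-5) = -5/2.
Extremal: y(x) = (-7/10) x - 5/2.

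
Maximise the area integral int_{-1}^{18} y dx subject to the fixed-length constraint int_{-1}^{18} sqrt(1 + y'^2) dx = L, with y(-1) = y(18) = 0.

Set up the augmented Lagrangian using a multiplier λ for the length constraint:
    F(y, y') = y − λ sqrt(1 + y'^2).
F has no explicit x dependence, so the Beltrami identity yields a first integral
    F − y' ∂F/∂y' = C.
Compute ∂F/∂y' = −λ y' / sqrt(1 + y'^2). Then
    y − λ sqrt(1 + y'^2) + λ y'^2 / sqrt(1 + y'^2) = C
    ⇒  y − λ / sqrt(1 + y'^2) = C.
Solving for y' and integrating gives
    (x − a)^2 + (y − b)^2 = λ^2,
a circular arc of radius λ. The constants a, b are determined by the endpoint conditions y(-1) = y(18) = 0, and λ is fixed implicitly by the length constraint
    ∫_{-1}^{18} sqrt(1 + y'^2) dx = L.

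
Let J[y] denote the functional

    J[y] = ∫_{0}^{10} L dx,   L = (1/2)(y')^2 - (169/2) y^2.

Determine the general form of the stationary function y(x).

The Lagrangian is L = (1/2)(y')^2 - (169/2) y^2.
∂L/∂y = -169y.
∂L/∂y' = y'.
The Euler-Lagrange equation d/dx(∂L/∂y') − ∂L/∂y = 0 becomes:
    y'' + 169 y = 0
General solution: y(x) = A sin(13x) + B cos(13x), where A and B are arbitrary constants fixed by the endpoint conditions.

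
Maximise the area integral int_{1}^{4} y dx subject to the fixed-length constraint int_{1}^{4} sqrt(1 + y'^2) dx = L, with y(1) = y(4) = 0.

Set up the augmented Lagrangian using a multiplier λ for the length constraint:
    F(y, y') = y − λ sqrt(1 + y'^2).
F has no explicit x dependence, so the Beltrami identity yields a first integral
    F − y' ∂F/∂y' = C.
Compute ∂F/∂y' = −λ y' / sqrt(1 + y'^2). Then
    y − λ sqrt(1 + y'^2) + λ y'^2 / sqrt(1 + y'^2) = C
    ⇒  y − λ / sqrt(1 + y'^2) = C.
Solving for y' and integrating gives
    (x − a)^2 + (y − b)^2 = λ^2,
a circular arc of radius λ. The constants a, b are determined by the endpoint conditions y(1) = y(4) = 0, and λ is fixed implicitly by the length constraint
    ∫_{1}^{4} sqrt(1 + y'^2) dx = L.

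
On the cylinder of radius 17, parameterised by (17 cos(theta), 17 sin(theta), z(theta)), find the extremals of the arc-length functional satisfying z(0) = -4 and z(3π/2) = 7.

Parameterise the cylinder of radius R = 17 as
    r(θ) = (17 cos θ, 17 sin θ, z(θ)).
The arc-length element is
    ds = sqrt(289 + (dz/dθ)^2) dθ,
so the Lagrangian is L = sqrt(289 + z'^2).
L depends on z' only, not on z or θ, so ∂L/∂z = 0 and
    ∂L/∂z' = z' / sqrt(289 + z'^2).
The Euler-Lagrange equation gives
    d/dθ( z' / sqrt(289 + z'^2) ) = 0,
so z' is constant. Integrating once:
    z(θ) = a θ + b,
a helix on the cylinder (a straight line when the cylinder is unrolled). The constants a, b are determined by the endpoint conditions.
With endpoint conditions z(0) = -4 and z(3π/2) = 7: from z(0) = b we get b = -4, and a·3π/2 + -4 = 7 gives a = 22/(3π), so
    z(θ) = (22/(3π)) θ − 4.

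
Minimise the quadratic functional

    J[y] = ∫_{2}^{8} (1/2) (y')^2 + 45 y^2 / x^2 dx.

The Lagrangian is L = (1/2) (y')^2 + 45 y^2 / x^2.
Compute ∂L/∂y = 90y/x^2, ∂L/∂y' = y'.
The Euler-Lagrange equation d/dx(∂L/∂y') − ∂L/∂y = 0 reduces to
    y'' − 90/x^2 · y = 0  (x > 0).
Its general solution is
    y(x) = A x^10 + B x^(-9),
with A, B fixed by the endpoint conditions.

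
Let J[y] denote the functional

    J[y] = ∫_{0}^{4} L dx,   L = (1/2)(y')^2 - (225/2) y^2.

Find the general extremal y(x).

The Lagrangian is L = (1/2)(y')^2 - (225/2) y^2.
∂L/∂y = -225y.
∂L/∂y' = y'.
The Euler-Lagrange equation d/dx(∂L/∂y') − ∂L/∂y = 0 becomes:
    y'' + 225 y = 0
General solution: y(x) = A sin(15x) + B cos(15x), where A and B are arbitrary constants fixed by the endpoint conditions.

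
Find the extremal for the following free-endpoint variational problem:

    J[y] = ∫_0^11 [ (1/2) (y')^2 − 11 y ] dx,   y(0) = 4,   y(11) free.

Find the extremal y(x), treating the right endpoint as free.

The Lagrangian L = (1/2) (y')^2 − 11 y gives
    ∂L/∂y = −11,   ∂L/∂y' = y'.
Euler-Lagrange: d/dx(y') − (−11) = 0, i.e. y'' + 11 = 0, so
    y(x) = −(11/2) x^2 + C1 x + C2.
Fixed left endpoint y(0) = 4 ⇒ C2 = 4.
The right endpoint x = 11 is free, so the natural (transversality) condition is ∂L/∂y' |_{x=11} = 0, i.e. y'(11) = 0.
Compute y'(x) = −11 x + C1, so y'(11) = −121 + C1 = 0 ⇒ C1 = 121.
Therefore the extremal is
    y(x) = −(11/2) x^2 + 121 x + 4.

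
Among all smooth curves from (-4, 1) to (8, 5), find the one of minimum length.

Arc-length functional: J[y] = ∫ sqrt(1 + (y')^2) dx.
Lagrangian L = sqrt(1 + (y')^2) has no explicit y dependence, so ∂L/∂y = 0 and the Euler-Lagrange equation gives
    d/dx( y' / sqrt(1 + (y')^2) ) = 0  ⇒  y' / sqrt(1 + (y')^2) = const.
Hence y' is constant, so y(x) is affine.
Fitting the endpoints (-4, 1) and (8, 5):
    slope m = (5 − 1) / (8 − (-4)) = 1/3,
    intercept c = 1 − m·(-4) = 7/3.
Extremal: y(x) = (1/3) x + 7/3.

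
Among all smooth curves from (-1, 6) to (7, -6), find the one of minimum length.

Arc-length functional: J[y] = ∫ sqrt(1 + (y')^2) dx.
Lagrangian L = sqrt(1 + (y')^2) has no explicit y dependence, so ∂L/∂y = 0 and the Euler-Lagrange equation gives
    d/dx( y' / sqrt(1 + (y')^2) ) = 0  ⇒  y' / sqrt(1 + (y')^2) = const.
Hence y' is constant, so y(x) is affine.
Fitting the endpoints (-1, 6) and (7, -6):
    slope m = ((-6) − 6) / (7 − (-1)) = -3/2,
    intercept c = 6 − m·(-1) = 9/2.
Extremal: y(x) = (-3/2) x + 9/2.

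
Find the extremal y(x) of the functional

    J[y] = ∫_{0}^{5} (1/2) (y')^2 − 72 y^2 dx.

The Lagrangian is L = (1/2) (y')^2 − 72 y^2.
Compute ∂L/∂y = -144y, ∂L/∂y' = y'.
The Euler-Lagrange equation d/dx(∂L/∂y') − ∂L/∂y = 0 reduces to
    y'' + 144 y = 0.
Its general solution is
    y(x) = A sin(12x) + B cos(12x),
with A, B fixed by the endpoint conditions.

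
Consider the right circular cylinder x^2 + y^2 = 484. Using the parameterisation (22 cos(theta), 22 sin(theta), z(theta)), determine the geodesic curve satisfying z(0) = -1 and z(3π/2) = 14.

Parameterise the cylinder of radius R = 22 as
    r(θ) = (22 cos θ, 22 sin θ, z(θ)).
The arc-length element is
    ds = sqrt(484 + (dz/dθ)^2) dθ,
so the Lagrangian is L = sqrt(484 + z'^2).
L depends on z' only, not on z or θ, so ∂L/∂z = 0 and
    ∂L/∂z' = z' / sqrt(484 + z'^2).
The Euler-Lagrange equation gives
    d/dθ( z' / sqrt(484 + z'^2) ) = 0,
so z' is constant. Integrating once:
    z(θ) = a θ + b,
a helix on the cylinder (a straight line when the cylinder is unrolled). The constants a, b are determined by the endpoint conditions.
With endpoint conditions z(0) = -1 and z(3π/2) = 14: from z(0) = b we get b = -1, and a·3π/2 + -1 = 14 gives a = 10/π, so
    z(θ) = (10/π) θ − 1.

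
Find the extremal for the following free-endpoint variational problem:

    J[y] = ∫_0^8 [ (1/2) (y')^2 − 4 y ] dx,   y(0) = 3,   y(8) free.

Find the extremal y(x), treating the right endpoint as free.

The Lagrangian L = (1/2) (y')^2 − 4 y gives
    ∂L/∂y = −4,   ∂L/∂y' = y'.
Euler-Lagrange: d/dx(y') − (−4) = 0, i.e. y'' + 4 = 0, so
    y(x) = −(4/2) x^2 + C1 x + C2.
Fixed left endpoint y(0) = 3 ⇒ C2 = 3.
The right endpoint x = 8 is free, so the natural (transversality) condition is ∂L/∂y' |_{x=8} = 0, i.e. y'(8) = 0.
Compute y'(x) = −4 x + C1, so y'(8) = −32 + C1 = 0 ⇒ C1 = 32.
Therefore the extremal is
    y(x) = −2 x^2 + 32 x + 3.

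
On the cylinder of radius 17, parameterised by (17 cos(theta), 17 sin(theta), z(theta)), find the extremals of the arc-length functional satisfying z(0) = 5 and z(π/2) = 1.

Parameterise the cylinder of radius R = 17 as
    r(θ) = (17 cos θ, 17 sin θ, z(θ)).
The arc-length element is
    ds = sqrt(289 + (dz/dθ)^2) dθ,
so the Lagrangian is L = sqrt(289 + z'^2).
L depends on z' only, not on z or θ, so ∂L/∂z = 0 and
    ∂L/∂z' = z' / sqrt(289 + z'^2).
The Euler-Lagrange equation gives
    d/dθ( z' / sqrt(289 + z'^2) ) = 0,
so z' is constant. Integrating once:
    z(θ) = a θ + b,
a helix on the cylinder (a straight line when the cylinder is unrolled). The constants a, b are determined by the endpoint conditions.
With endpoint conditions z(0) = 5 and z(π/2) = 1: from z(0) = b we get b = 5, and a·π/2 + 5 = 1 gives a = -8/π, so
    z(θ) = (-8/π) θ + 5.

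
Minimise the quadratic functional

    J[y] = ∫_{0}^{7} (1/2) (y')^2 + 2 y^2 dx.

The Lagrangian is L = (1/2) (y')^2 + 2 y^2.
Compute ∂L/∂y = 4y, ∂L/∂y' = y'.
The Euler-Lagrange equation d/dx(∂L/∂y') − ∂L/∂y = 0 reduces to
    y'' − 4 y = 0.
Its general solution is
    y(x) = A e^(2x) + B e^(−2x),
with A, B fixed by the endpoint conditions.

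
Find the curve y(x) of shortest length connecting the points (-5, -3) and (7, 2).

Arc-length functional: J[y] = ∫ sqrt(1 + (y')^2) dx.
Lagrangian L = sqrt(1 + (y')^2) has no explicit y dependence, so ∂L/∂y = 0 and the Euler-Lagrange equation gives
    d/dx( y' / sqrt(1 + (y')^2) ) = 0  ⇒  y' / sqrt(1 + (y')^2) = const.
Hence y' is constant, so y(x) is affine.
Fitting the endpoints (-5, -3) and (7, 2):
    slope m = (2 − (-3)) / (7 − (-5)) = 5/12,
    intercept c = (-3) − m·(-5) = -11/12.
Extremal: y(x) = (5/12) x - 11/12.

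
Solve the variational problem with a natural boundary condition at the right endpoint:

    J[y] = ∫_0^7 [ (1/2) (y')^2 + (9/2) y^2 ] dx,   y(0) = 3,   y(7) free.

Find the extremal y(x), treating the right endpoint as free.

The Lagrangian L = (1/2) (y')^2 + (9/2) y^2 gives
    ∂L/∂y = 9 y,   ∂L/∂y' = y'.
Euler-Lagrange: y'' − 9 y = 0.
With k = 3, the general solution is
    y(x) = A cosh(3 x) + B sinh(3 x).
Fixed left endpoint y(0) = 3 ⇒ A = 3.
The right endpoint x = 7 is free, so the natural (transversality) condition is ∂L/∂y' |_{x=7} = 0, i.e. y'(7) = 0.
Compute y'(x) = A k sinh(k x) + B k cosh(k x), so
    y'(7) = A k sinh(k·7) + B k cosh(k·7) = 0
    ⇒ B = −A tanh(k·7) = − 3 tanh(3·7).
Therefore the extremal is
    y(x) = 3 cosh(3 x) − 3 tanh(3·7) sinh(3 x).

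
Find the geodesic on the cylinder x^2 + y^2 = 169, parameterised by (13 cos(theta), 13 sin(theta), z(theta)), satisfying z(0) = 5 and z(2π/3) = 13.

Parameterise the cylinder of radius R = 13 as
    r(θ) = (13 cos θ, 13 sin θ, z(θ)).
The arc-length element is
    ds = sqrt(169 + (dz/dθ)^2) dθ,
so the Lagrangian is L = sqrt(169 + z'^2).
L depends on z' only, not on z or θ, so ∂L/∂z = 0 and
    ∂L/∂z' = z' / sqrt(169 + z'^2).
The Euler-Lagrange equation gives
    d/dθ( z' / sqrt(169 + z'^2) ) = 0,
so z' is constant. Integrating once:
    z(θ) = a θ + b,
a helix on the cylinder (a straight line when the cylinder is unrolled). The constants a, b are determined by the endpoint conditions.
With endpoint conditions z(0) = 5 and z(2π/3) = 13: from z(0) = b we get b = 5, and a·2π/3 + 5 = 13 gives a = 12/π, so
    z(θ) = (12/π) θ + 5.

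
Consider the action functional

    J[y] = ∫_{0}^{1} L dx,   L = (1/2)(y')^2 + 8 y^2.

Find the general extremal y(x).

The Lagrangian is L = (1/2)(y')^2 + 8 y^2.
∂L/∂y = 16y.
∂L/∂y' = y'.
The Euler-Lagrange equation d/dx(∂L/∂y') − ∂L/∂y = 0 becomes:
    y'' - 16 y = 0
General solution: y(x) = A e^(4x) + B e^(-4x), where A and B are arbitrary constants fixed by the endpoint conditions.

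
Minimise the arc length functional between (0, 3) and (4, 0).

Arc-length functional: J[y] = ∫ sqrt(1 + (y')^2) dx.
Lagrangian L = sqrt(1 + (y')^2) has no explicit y dependence, so ∂L/∂y = 0 and the Euler-Lagrange equation gives
    d/dx( y' / sqrt(1 + (y')^2) ) = 0  ⇒  y' / sqrt(1 + (y')^2) = const.
Hence y' is constant, so y(x) is affine.
Fitting the endpoints (0, 3) and (4, 0):
    slope m = (0 − 3) / (4 − 0) = -3/4,
    intercept c = 3 − m·0 = 3.
Extremal: y(x) = (-3/4) x + 3.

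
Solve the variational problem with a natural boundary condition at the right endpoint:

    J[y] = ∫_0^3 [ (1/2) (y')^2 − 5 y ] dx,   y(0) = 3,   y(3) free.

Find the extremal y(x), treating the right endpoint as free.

The Lagrangian L = (1/2) (y')^2 − 5 y gives
    ∂L/∂y = −5,   ∂L/∂y' = y'.
Euler-Lagrange: d/dx(y') − (−5) = 0, i.e. y'' + 5 = 0, so
    y(x) = −(5/2) x^2 + C1 x + C2.
Fixed left endpoint y(0) = 3 ⇒ C2 = 3.
The right endpoint x = 3 is free, so the natural (transversality) condition is ∂L/∂y' |_{x=3} = 0, i.e. y'(3) = 0.
Compute y'(x) = −5 x + C1, so y'(3) = −15 + C1 = 0 ⇒ C1 = 15.
Therefore the extremal is
    y(x) = −(5/2) x^2 + 15 x + 3.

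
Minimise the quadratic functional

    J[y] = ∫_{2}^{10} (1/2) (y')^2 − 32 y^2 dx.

The Lagrangian is L = (1/2) (y')^2 − 32 y^2.
Compute ∂L/∂y = -64y, ∂L/∂y' = y'.
The Euler-Lagrange equation d/dx(∂L/∂y') − ∂L/∂y = 0 reduces to
    y'' + 64 y = 0.
Its general solution is
    y(x) = A sin(8x) + B cos(8x),
with A, B fixed by the endpoint conditions.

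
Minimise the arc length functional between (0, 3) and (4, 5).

Arc-length functional: J[y] = ∫ sqrt(1 + (y')^2) dx.
Lagrangian L = sqrt(1 + (y')^2) has no explicit y dependence, so ∂L/∂y = 0 and the Euler-Lagrange equation gives
    d/dx( y' / sqrt(1 + (y')^2) ) = 0  ⇒  y' / sqrt(1 + (y')^2) = const.
Hence y' is constant, so y(x) is affine.
Fitting the endpoints (0, 3) and (4, 5):
    slope m = (5 − 3) / (4 − 0) = 1/2,
    intercept c = 3 − m·0 = 3.
Extremal: y(x) = (1/2) x + 3.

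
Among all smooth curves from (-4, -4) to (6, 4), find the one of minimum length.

Arc-length functional: J[y] = ∫ sqrt(1 + (y')^2) dx.
Lagrangian L = sqrt(1 + (y')^2) has no explicit y dependence, so ∂L/∂y = 0 and the Euler-Lagrange equation gives
    d/dx( y' / sqrt(1 + (y')^2) ) = 0  ⇒  y' / sqrt(1 + (y')^2) = const.
Hence y' is constant, so y(x) is affine.
Fitting the endpoints (-4, -4) and (6, 4):
    slope m = (4 − (-4)) / (6 − (-4)) = 4/5,
    intercept c = (-4) − m·(-4) = -4/5.
Extremal: y(x) = (4/5) x - 4/5.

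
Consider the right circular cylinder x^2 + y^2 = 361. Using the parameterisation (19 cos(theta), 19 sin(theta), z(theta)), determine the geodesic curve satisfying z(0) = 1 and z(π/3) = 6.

Parameterise the cylinder of radius R = 19 as
    r(θ) = (19 cos θ, 19 sin θ, z(θ)).
The arc-length element is
    ds = sqrt(361 + (dz/dθ)^2) dθ,
so the Lagrangian is L = sqrt(361 + z'^2).
L depends on z' only, not on z or θ, so ∂L/∂z = 0 and
    ∂L/∂z' = z' / sqrt(361 + z'^2).
The Euler-Lagrange equation gives
    d/dθ( z' / sqrt(361 + z'^2) ) = 0,
so z' is constant. Integrating once:
    z(θ) = a θ + b,
a helix on the cylinder (a straight line when the cylinder is unrolled). The constants a, b are determined by the endpoint conditions.
With endpoint conditions z(0) = 1 and z(π/3) = 6: from z(0) = b we get b = 1, and a·π/3 + 1 = 6 gives a = 15/π, so
    z(θ) = (15/π) θ + 1.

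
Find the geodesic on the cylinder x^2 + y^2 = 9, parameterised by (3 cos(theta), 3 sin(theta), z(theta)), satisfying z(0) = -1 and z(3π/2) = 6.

Parameterise the cylinder of radius R = 3 as
    r(θ) = (3 cos θ, 3 sin θ, z(θ)).
The arc-length element is
    ds = sqrt(9 + (dz/dθ)^2) dθ,
so the Lagrangian is L = sqrt(9 + z'^2).
L depends on z' only, not on z or θ, so ∂L/∂z = 0 and
    ∂L/∂z' = z' / sqrt(9 + z'^2).
The Euler-Lagrange equation gives
    d/dθ( z' / sqrt(9 + z'^2) ) = 0,
so z' is constant. Integrating once:
    z(θ) = a θ + b,
a helix on the cylinder (a straight line when the cylinder is unrolled). The constants a, b are determined by the endpoint conditions.
With endpoint conditions z(0) = -1 and z(3π/2) = 6: from z(0) = b we get b = -1, and a·3π/2 + -1 = 6 gives a = 14/(3π), so
    z(θ) = (14/(3π)) θ − 1.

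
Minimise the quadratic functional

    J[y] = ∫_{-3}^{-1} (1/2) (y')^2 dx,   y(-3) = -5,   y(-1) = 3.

The Lagrangian is L = (1/2) (y')^2.
Compute ∂L/∂y = 0, ∂L/∂y' = y'.
The Euler-Lagrange equation d/dx(∂L/∂y') − ∂L/∂y = 0 reduces to
    y'' = 0.
Its general solution is
    y(x) = A x + B,
with A, B fixed by the endpoint conditions.
Applying the endpoint conditions y(-3) = -5 and y(-1) = 3: solve A·-3 + B = -5 and A·-1 + B = 3. Subtracting gives A(-1 − -3) = 3 − -5, so A = 4, and B = -5 − A·-3 = 7. Therefore
    y(x) = 4 x + 7.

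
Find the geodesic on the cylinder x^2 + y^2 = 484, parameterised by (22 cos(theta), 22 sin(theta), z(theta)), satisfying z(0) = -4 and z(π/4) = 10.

Parameterise the cylinder of radius R = 22 as
    r(θ) = (22 cos θ, 22 sin θ, z(θ)).
The arc-length element is
    ds = sqrt(484 + (dz/dθ)^2) dθ,
so the Lagrangian is L = sqrt(484 + z'^2).
L depends on z' only, not on z or θ, so ∂L/∂z = 0 and
    ∂L/∂z' = z' / sqrt(484 + z'^2).
The Euler-Lagrange equation gives
    d/dθ( z' / sqrt(484 + z'^2) ) = 0,
so z' is constant. Integrating once:
    z(θ) = a θ + b,
a helix on the cylinder (a straight line when the cylinder is unrolled). The constants a, b are determined by the endpoint conditions.
With endpoint conditions z(0) = -4 and z(π/4) = 10: from z(0) = b we get b = -4, and a·π/4 + -4 = 10 gives a = 56/π, so
    z(θ) = (56/π) θ − 4.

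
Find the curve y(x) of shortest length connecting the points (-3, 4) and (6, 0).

Arc-length functional: J[y] = ∫ sqrt(1 + (y')^2) dx.
Lagrangian L = sqrt(1 + (y')^2) has no explicit y dependence, so ∂L/∂y = 0 and the Euler-Lagrange equation gives
    d/dx( y' / sqrt(1 + (y')^2) ) = 0  ⇒  y' / sqrt(1 + (y')^2) = const.
Hence y' is constant, so y(x) is affine.
Fitting the endpoints (-3, 4) and (6, 0):
    slope m = (0 − 4) / (6 − (-3)) = -4/9,
    intercept c = 4 − m·(-3) = 8/3.
Extremal: y(x) = (-4/9) x + 8/3.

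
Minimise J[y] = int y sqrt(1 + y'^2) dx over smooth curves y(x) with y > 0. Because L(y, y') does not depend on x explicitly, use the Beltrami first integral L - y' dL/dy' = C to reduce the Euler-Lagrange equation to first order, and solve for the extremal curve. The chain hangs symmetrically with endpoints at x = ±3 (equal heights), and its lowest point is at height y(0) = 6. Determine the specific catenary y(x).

The Lagrangian L(y, y') = y sqrt(1 + y'^2) has no explicit x dependence, so the Beltrami identity applies:
    L − y' ∂L/∂y' = C.
Compute ∂L/∂y' = y · y' / sqrt(1 + y'^2). Then
    L − y' ∂L/∂y'
    = y sqrt(1 + y'^2) − y · y'^2 / sqrt(1 + y'^2)
    = y (1 + y'^2 − y'^2) / sqrt(1 + y'^2)
    = y / sqrt(1 + y'^2) = C.
Squaring gives y^2 = C^2 (1 + y'^2), i.e.
    y'^2 = y^2 / C^2 − 1.
Separating variables,
    dy / sqrt(y^2 − C^2) = dx / C,
and integrating gives arccosh(y / C) = (x − a)/C, so
    y(x) = C cosh((x − a)/C),
the catenary. The constants C and a are fixed by the two endpoint conditions (and, for the hanging-chain problem, the length constraint selects C).
Now fit the given data. The endpoints x = ±3 are symmetric at equal height, so the catenary is even about its minimum: a = 0 and y(x) = C cosh(x/C). The lowest point is y(0) = C cosh(0) = C, and we are told y(0) = 6, so C = 6. Therefore
    y(x) = 6 cosh(x/6),
and at the endpoints
    y(±3) = 6 cosh(3/6).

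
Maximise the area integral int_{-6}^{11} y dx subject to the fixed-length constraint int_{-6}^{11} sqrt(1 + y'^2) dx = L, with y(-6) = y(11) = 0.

Set up the augmented Lagrangian using a multiplier λ for the length constraint:
    F(y, y') = y − λ sqrt(1 + y'^2).
F has no explicit x dependence, so the Beltrami identity yields a first integral
    F − y' ∂F/∂y' = C.
Compute ∂F/∂y' = −λ y' / sqrt(1 + y'^2). Then
    y − λ sqrt(1 + y'^2) + λ y'^2 / sqrt(1 + y'^2) = C
    ⇒  y − λ / sqrt(1 + y'^2) = C.
Solving for y' and integrating gives
    (x − a)^2 + (y − b)^2 = λ^2,
a circular arc of radius λ. The constants a, b are determined by the endpoint conditions y(-6) = y(11) = 0, and λ is fixed implicitly by the length constraint
    ∫_{-6}^{11} sqrt(1 + y'^2) dx = L.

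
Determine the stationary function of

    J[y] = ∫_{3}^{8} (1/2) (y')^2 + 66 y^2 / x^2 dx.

The Lagrangian is L = (1/2) (y')^2 + 66 y^2 / x^2.
Compute ∂L/∂y = 132y/x^2, ∂L/∂y' = y'.
The Euler-Lagrange equation d/dx(∂L/∂y') − ∂L/∂y = 0 reduces to
    y'' − 132/x^2 · y = 0  (x > 0).
Its general solution is
    y(x) = A x^12 + B x^(-11),
with A, B fixed by the endpoint conditions.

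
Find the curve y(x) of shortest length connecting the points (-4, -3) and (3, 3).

Arc-length functional: J[y] = ∫ sqrt(1 + (y')^2) dx.
Lagrangian L = sqrt(1 + (y')^2) has no explicit y dependence, so ∂L/∂y = 0 and the Euler-Lagrange equation gives
    d/dx( y' / sqrt(1 + (y')^2) ) = 0  ⇒  y' / sqrt(1 + (y')^2) = const.
Hence y' is constant, so y(x) is affine.
Fitting the endpoints (-4, -3) and (3, 3):
    slope m = (3 − (-3)) / (3 − (-4)) = 6/7,
    intercept c = (-3) − m·(-4) = 3/7.
Extremal: y(x) = (6/7) x + 3/7.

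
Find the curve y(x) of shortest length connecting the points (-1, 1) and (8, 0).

Arc-length functional: J[y] = ∫ sqrt(1 + (y')^2) dx.
Lagrangian L = sqrt(1 + (y')^2) has no explicit y dependence, so ∂L/∂y = 0 and the Euler-Lagrange equation gives
    d/dx( y' / sqrt(1 + (y')^2) ) = 0  ⇒  y' / sqrt(1 + (y')^2) = const.
Hence y' is constant, so y(x) is affine.
Fitting the endpoints (-1, 1) and (8, 0):
    slope m = (0 − 1) / (8 − (-1)) = -1/9,
    intercept c = 1 − m·(-1) = 8/9.
Extremal: y(x) = (-1/9) x + 8/9.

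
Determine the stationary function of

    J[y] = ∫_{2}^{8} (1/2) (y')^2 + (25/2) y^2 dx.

The Lagrangian is L = (1/2) (y')^2 + (25/2) y^2.
Compute ∂L/∂y = 25y, ∂L/∂y' = y'.
The Euler-Lagrange equation d/dx(∂L/∂y') − ∂L/∂y = 0 reduces to
    y'' − 25 y = 0.
Its general solution is
    y(x) = A e^(5x) + B e^(−5x),
with A, B fixed by the endpoint conditions.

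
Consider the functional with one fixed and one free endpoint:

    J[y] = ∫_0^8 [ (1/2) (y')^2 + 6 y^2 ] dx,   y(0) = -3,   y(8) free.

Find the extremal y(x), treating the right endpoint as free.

The Lagrangian L = (1/2) (y')^2 + 6 y^2 gives
    ∂L/∂y = 12 y,   ∂L/∂y' = y'.
Euler-Lagrange: y'' − 12 y = 0.
With k = sqrt(12), the general solution is
    y(x) = A cosh(sqrt(12) x) + B sinh(sqrt(12) x).
Fixed left endpoint y(0) = -3 ⇒ A = -3.
The right endpoint x = 8 is free, so the natural (transversality) condition is ∂L/∂y' |_{x=8} = 0, i.e. y'(8) = 0.
Compute y'(x) = A k sinh(k x) + B k cosh(k x), so
    y'(8) = A k sinh(k·8) + B k cosh(k·8) = 0
    ⇒ B = −A tanh(k·8) = 3 tanh(sqrt(12)·8).
Therefore the extremal is
    y(x) = −3 cosh(sqrt(12) x) + 3 tanh(sqrt(12)·8) sinh(sqrt(12) x).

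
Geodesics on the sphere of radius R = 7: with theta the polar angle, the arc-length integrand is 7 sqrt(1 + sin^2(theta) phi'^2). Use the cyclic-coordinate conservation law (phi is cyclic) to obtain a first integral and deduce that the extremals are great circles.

On the sphere of radius R = 7 with spherical coordinates (θ, φ), the induced metric is
    ds^2 = 49(dθ^2 + sin^2(θ) dφ^2).
Parameterise by θ; the arc-length functional is
    J[φ] = ∫ 7 sqrt(1 + sin^2(θ) (dφ/dθ)^2) dθ,
so L = 7 sqrt(1 + sin^2(θ) φ'^2). Compute
    ∂L/∂φ = 0  (L has no explicit φ dependence),
    ∂L/∂φ' = 7 sin^2(θ) φ' / sqrt(1 + sin^2(θ) φ'^2).
Since ∂L/∂φ = 0, the Euler-Lagrange equation
    d/dθ(∂L/∂φ') − ∂L/∂φ = 0
reduces to d/dθ(∂L/∂φ') = 0, i.e. the momentum conjugate to φ is conserved:
    7 sin^2(θ) φ' / sqrt(1 + sin^2(θ) φ'^2) = C.
The overall factor of 7 is constant, so dividing through gives Clairaut's relation sin^2(θ) φ' / sqrt(1 + sin^2(θ) φ'^2) = C' (with C' = C/7). Solving for φ' and integrating gives the great-circle family
    cot(θ) = A cos(φ − φ_0),
i.e. the intersection of the sphere with a plane through the origin. The two constants A and φ_0 (equivalently C and one phase) are fixed by the two endpoint conditions.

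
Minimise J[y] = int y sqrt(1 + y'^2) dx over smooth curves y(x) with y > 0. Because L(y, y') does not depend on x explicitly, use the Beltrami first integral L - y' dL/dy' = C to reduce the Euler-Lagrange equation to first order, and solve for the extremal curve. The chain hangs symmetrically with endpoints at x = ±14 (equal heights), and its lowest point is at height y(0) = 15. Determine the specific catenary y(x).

The Lagrangian L(y, y') = y sqrt(1 + y'^2) has no explicit x dependence, so the Beltrami identity applies:
    L − y' ∂L/∂y' = C.
Compute ∂L/∂y' = y · y' / sqrt(1 + y'^2). Then
    L − y' ∂L/∂y'
    = y sqrt(1 + y'^2) − y · y'^2 / sqrt(1 + y'^2)
    = y (1 + y'^2 − y'^2) / sqrt(1 + y'^2)
    = y / sqrt(1 + y'^2) = C.
Squaring gives y^2 = C^2 (1 + y'^2), i.e.
    y'^2 = y^2 / C^2 − 1.
Separating variables,
    dy / sqrt(y^2 − C^2) = dx / C,
and integrating gives arccosh(y / C) = (x − a)/C, so
    y(x) = C cosh((x − a)/C),
the catenary. The constants C and a are fixed by the two endpoint conditions (and, for the hanging-chain problem, the length constraint selects C).
Now fit the given data. The endpoints x = ±14 are symmetric at equal height, so the catenary is even about its minimum: a = 0 and y(x) = C cosh(x/C). The lowest point is y(0) = C cosh(0) = C, and we are told y(0) = 15, so C = 15. Therefore
    y(x) = 15 cosh(x/15),
and at the endpoints
    y(±14) = 15 cosh(14/15).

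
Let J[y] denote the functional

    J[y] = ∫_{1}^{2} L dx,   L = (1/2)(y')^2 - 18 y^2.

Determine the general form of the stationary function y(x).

The Lagrangian is L = (1/2)(y')^2 - 18 y^2.
∂L/∂y = -36y.
∂L/∂y' = y'.
The Euler-Lagrange equation d/dx(∂L/∂y') − ∂L/∂y = 0 becomes:
    y'' + 36 y = 0
General solution: y(x) = A sin(6x) + B cos(6x), where A and B are arbitrary constants fixed by the endpoint conditions.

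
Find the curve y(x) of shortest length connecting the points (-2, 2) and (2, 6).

Arc-length functional: J[y] = ∫ sqrt(1 + (y')^2) dx.
Lagrangian L = sqrt(1 + (y')^2) has no explicit y dependence, so ∂L/∂y = 0 and the Euler-Lagrange equation gives
    d/dx( y' / sqrt(1 + (y')^2) ) = 0  ⇒  y' / sqrt(1 + (y')^2) = const.
Hence y' is constant, so y(x) is affine.
Fitting the endpoints (-2, 2) and (2, 6):
    slope m = (6 − 2) / (2 − (-2)) = 1,
    intercept c = 2 − m·(-2) = 4.
Extremal: y(x) = x + 4.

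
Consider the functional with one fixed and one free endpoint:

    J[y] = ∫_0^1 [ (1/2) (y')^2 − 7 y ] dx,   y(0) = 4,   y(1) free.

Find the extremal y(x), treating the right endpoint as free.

The Lagrangian L = (1/2) (y')^2 − 7 y gives
    ∂L/∂y = −7,   ∂L/∂y' = y'.
Euler-Lagrange: d/dx(y') − (−7) = 0, i.e. y'' + 7 = 0, so
    y(x) = −(7/2) x^2 + C1 x + C2.
Fixed left endpoint y(0) = 4 ⇒ C2 = 4.
The right endpoint x = 1 is free, so the natural (transversality) condition is ∂L/∂y' |_{x=1} = 0, i.e. y'(1) = 0.
Compute y'(x) = −7 x + C1, so y'(1) = −7 + C1 = 0 ⇒ C1 = 7.
Therefore the extremal is
    y(x) = −(7/2) x^2 + 7 x + 4.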